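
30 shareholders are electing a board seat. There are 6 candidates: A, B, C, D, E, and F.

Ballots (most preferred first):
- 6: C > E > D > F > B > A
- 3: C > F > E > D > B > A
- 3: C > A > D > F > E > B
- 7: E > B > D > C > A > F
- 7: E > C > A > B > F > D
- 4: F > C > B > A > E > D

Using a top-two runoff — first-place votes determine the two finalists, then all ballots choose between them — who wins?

Round 1 first-place votes: A 0, B 0, C 12, D 0, E 14, F 4. E and C advance.
Runoff: E is ranked above C on 14 ballots, C above E on 16.

C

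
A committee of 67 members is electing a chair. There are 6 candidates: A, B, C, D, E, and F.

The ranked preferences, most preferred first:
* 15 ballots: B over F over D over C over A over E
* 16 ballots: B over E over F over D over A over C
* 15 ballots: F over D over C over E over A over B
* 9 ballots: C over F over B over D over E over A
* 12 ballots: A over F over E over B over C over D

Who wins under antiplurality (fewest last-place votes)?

F

Last-place votes: A 9, B 15, C 16, D 12, E 15, F 0.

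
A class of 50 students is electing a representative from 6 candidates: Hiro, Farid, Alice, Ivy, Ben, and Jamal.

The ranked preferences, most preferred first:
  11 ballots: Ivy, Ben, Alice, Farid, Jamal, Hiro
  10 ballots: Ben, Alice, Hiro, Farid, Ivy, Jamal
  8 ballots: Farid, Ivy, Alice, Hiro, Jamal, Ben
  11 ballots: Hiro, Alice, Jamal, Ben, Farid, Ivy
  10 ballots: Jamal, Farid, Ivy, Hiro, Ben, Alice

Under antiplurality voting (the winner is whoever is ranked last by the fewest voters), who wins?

Last-place votes: Hiro 11, Farid 0, Alice 10, Ivy 11, Ben 8, Jamal 10.

Farid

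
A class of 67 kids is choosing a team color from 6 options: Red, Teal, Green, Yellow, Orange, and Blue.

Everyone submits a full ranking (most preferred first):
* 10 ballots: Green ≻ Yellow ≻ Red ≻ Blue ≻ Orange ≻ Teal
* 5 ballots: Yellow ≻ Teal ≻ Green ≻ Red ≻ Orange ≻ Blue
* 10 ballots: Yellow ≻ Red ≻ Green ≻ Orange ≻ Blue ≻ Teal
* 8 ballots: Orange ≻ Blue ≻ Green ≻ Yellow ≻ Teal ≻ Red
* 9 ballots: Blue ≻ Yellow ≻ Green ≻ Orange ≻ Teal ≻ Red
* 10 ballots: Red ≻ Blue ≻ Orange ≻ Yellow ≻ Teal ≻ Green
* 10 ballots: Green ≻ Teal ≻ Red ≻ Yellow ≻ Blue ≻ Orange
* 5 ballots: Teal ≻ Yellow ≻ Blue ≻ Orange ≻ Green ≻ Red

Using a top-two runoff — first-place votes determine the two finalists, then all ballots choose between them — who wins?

Yellow

Round 1 first-place votes: Red 10, Teal 5, Green 20, Yellow 15, Orange 8, Blue 9. Green and Yellow advance.
Runoff: Green is ranked above Yellow on 28 ballots, Yellow above Green on 39.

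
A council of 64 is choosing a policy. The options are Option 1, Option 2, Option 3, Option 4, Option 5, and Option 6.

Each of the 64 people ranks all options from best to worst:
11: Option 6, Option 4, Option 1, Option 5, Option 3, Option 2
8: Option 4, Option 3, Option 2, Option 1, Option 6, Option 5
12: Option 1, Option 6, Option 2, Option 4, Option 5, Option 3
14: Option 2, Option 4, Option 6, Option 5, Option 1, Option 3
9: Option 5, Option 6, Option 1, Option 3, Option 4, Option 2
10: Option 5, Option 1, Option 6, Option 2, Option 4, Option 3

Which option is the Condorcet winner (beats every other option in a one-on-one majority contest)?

Option 6

Option 6 vs Option 1: 34–30
Option 6 vs Option 2: 42–22
Option 6 vs Option 3: 56–8
Option 6 vs Option 4: 42–22
Option 6 vs Option 5: 45–19
Option 6 beats every other option.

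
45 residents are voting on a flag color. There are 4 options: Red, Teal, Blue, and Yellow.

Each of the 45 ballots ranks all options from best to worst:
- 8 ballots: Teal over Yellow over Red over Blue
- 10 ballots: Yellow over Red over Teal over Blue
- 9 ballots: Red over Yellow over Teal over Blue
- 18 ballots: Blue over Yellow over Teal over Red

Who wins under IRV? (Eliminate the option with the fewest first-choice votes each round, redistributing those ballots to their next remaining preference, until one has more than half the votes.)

Yellow

Round 1: Red 9, Teal 8, Blue 18, Yellow 10. Teal eliminated.
Round 2: Red 9, Blue 18, Yellow 18. Red eliminated.
Round 3: Blue 18, Yellow 27. Yellow has a majority (≥23).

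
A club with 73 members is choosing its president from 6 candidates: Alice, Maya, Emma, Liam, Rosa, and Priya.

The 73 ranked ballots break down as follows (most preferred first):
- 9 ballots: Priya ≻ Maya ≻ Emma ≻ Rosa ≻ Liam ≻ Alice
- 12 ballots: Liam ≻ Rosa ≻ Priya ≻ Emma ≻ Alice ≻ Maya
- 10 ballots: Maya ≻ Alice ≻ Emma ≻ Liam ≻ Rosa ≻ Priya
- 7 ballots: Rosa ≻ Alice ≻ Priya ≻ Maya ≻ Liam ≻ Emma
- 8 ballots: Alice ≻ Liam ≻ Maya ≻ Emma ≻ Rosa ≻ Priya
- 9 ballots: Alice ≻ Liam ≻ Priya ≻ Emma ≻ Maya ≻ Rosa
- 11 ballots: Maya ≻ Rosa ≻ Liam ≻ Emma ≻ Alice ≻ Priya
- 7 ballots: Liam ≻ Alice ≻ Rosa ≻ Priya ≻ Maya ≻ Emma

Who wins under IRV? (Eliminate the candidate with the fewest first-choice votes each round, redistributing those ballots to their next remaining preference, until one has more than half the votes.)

Round 1: Alice 17, Maya 21, Emma 0, Liam 19, Rosa 7, Priya 9. Emma eliminated.
Round 2: Alice 17, Maya 21, Liam 19, Rosa 7, Priya 9. Rosa eliminated.
Round 3: Alice 24, Maya 21, Liam 19, Priya 9. Priya eliminated.
Round 4: Alice 24, Maya 30, Liam 19. Liam eliminated.
Round 5: Alice 43, Maya 30. Alice has a majority (≥37).

Alice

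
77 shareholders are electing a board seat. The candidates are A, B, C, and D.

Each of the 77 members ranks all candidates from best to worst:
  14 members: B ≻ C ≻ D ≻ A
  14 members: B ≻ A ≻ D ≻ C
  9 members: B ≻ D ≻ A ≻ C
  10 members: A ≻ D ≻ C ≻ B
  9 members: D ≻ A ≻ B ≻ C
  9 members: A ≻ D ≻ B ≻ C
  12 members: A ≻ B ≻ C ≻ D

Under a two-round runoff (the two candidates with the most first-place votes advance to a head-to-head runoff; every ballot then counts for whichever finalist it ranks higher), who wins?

A

Round 1 first-place votes: A 31, B 37, C 0, D 9. B and A advance.
Runoff: B is ranked above A on 37 ballots, A above B on 40.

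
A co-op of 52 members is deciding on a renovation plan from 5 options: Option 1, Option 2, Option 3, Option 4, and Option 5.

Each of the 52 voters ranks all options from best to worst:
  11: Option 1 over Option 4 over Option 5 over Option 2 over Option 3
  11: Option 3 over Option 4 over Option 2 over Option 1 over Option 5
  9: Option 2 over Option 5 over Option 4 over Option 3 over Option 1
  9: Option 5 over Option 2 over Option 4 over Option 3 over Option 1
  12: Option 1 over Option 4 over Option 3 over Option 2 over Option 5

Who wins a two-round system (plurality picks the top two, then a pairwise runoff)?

Option 3

Round 1 first-place votes: Option 1 23, Option 2 9, Option 3 11, Option 4 0, Option 5 9. Option 1 and Option 3 advance.
Runoff: Option 1 is ranked above Option 3 on 23 ballots, Option 3 above Option 1 on 29.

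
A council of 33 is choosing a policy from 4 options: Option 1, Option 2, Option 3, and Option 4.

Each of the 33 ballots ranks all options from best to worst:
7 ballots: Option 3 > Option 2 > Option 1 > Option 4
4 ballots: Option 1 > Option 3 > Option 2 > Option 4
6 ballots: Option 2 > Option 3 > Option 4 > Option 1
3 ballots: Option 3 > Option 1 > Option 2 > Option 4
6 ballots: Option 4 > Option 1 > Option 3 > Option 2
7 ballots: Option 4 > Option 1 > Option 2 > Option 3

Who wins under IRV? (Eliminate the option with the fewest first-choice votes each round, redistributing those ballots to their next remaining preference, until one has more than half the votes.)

Round 1: Option 1 4, Option 2 6, Option 3 10, Option 4 13. Option 1 eliminated.
Round 2: Option 2 6, Option 3 14, Option 4 13. Option 2 eliminated.
Round 3: Option 3 20, Option 4 13. Option 3 has a majority (≥17).

Option 3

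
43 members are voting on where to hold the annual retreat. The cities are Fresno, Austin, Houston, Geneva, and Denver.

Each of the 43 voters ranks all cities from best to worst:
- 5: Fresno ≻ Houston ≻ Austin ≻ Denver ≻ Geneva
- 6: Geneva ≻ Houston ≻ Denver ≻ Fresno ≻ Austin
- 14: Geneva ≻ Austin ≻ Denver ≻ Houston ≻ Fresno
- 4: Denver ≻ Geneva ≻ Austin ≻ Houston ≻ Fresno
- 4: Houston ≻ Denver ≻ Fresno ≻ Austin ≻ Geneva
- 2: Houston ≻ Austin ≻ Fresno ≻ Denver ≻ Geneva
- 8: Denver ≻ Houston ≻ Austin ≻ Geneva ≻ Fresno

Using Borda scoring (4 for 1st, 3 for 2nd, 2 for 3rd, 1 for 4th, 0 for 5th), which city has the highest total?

Fresno: 5×4 + 6×1 + 14×0 + 4×0 + 4×2 + 2×2 + 8×0 = 38
Austin: 5×2 + 6×0 + 14×3 + 4×2 + 4×1 + 2×3 + 8×2 = 86
Houston: 5×3 + 6×3 + 14×1 + 4×1 + 4×4 + 2×4 + 8×3 = 99
Geneva: 5×0 + 6×4 + 14×4 + 4×3 + 4×0 + 2×0 + 8×1 = 100
Denver: 5×1 + 6×2 + 14×2 + 4×4 + 4×3 + 2×1 + 8×4 = 107

Denver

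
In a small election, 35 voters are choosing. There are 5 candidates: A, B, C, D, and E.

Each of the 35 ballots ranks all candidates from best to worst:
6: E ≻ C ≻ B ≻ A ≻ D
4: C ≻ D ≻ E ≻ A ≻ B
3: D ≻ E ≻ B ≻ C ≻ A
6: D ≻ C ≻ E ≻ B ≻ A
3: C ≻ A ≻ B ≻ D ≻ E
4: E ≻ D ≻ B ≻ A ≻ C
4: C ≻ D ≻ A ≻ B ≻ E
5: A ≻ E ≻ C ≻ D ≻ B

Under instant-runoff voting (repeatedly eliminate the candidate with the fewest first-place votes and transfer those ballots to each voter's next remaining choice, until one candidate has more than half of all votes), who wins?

E

Round 1: A 5, B 0, C 11, D 9, E 10. B eliminated.
Round 2: A 5, C 11, D 9, E 10. A eliminated.
Round 3: C 11, D 9, E 15. D eliminated.
Round 4: C 17, E 18. E has a majority (≥18).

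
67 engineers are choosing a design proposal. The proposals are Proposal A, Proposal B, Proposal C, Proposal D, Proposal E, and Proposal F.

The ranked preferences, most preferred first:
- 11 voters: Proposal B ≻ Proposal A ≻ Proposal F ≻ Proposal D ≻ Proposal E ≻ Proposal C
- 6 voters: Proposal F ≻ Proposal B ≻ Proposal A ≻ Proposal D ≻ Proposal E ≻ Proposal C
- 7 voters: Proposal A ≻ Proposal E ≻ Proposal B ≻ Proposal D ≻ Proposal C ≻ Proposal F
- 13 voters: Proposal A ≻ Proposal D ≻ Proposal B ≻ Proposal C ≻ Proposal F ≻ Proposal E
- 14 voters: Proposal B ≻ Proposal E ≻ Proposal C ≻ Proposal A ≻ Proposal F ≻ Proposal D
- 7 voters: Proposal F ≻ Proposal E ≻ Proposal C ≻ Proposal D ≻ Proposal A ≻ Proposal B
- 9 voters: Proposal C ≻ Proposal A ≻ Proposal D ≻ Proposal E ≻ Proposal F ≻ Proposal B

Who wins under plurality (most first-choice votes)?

Proposal B

First-place votes: Proposal A 20, Proposal B 25, Proposal C 9, Proposal D 0, Proposal E 0, Proposal F 13.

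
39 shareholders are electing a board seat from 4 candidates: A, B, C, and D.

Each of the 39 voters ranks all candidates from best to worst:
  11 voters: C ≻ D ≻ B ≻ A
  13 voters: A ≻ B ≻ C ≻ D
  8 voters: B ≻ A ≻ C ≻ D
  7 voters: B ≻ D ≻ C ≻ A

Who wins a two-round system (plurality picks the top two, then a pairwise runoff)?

Round 1 first-place votes: A 13, B 15, C 11, D 0. B and A advance.
Runoff: B is ranked above A on 26 ballots, A above B on 13.

B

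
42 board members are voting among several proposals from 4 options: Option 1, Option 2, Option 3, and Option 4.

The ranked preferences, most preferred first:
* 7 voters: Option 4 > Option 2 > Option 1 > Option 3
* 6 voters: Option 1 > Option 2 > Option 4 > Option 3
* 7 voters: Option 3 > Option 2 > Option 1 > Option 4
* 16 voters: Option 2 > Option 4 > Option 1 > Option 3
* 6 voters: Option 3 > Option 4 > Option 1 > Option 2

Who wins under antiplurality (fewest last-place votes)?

Last-place votes: Option 1 0, Option 2 6, Option 3 29, Option 4 7.

Option 1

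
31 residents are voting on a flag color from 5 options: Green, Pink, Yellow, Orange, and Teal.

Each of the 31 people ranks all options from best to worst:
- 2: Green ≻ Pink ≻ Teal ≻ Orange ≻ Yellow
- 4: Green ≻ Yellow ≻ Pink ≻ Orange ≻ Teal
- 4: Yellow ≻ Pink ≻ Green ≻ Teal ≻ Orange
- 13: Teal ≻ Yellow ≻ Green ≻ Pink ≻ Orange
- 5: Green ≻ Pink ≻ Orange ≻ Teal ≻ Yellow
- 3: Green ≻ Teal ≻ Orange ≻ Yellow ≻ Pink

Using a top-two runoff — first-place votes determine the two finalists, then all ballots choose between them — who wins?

Round 1 first-place votes: Green 14, Pink 0, Yellow 4, Orange 0, Teal 13. Green and Teal advance.
Runoff: Green is ranked above Teal on 18 ballots, Teal above Green on 13.

Green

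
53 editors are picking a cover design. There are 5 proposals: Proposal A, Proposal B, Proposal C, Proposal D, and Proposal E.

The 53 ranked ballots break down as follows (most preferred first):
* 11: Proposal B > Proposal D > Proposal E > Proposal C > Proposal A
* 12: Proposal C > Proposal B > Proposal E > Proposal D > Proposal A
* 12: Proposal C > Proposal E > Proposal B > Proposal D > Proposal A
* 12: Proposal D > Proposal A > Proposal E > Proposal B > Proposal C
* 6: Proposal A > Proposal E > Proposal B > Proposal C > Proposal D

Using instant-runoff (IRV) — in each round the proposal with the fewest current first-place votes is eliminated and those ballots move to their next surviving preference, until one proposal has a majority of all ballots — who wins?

Round 1: Proposal A 6, Proposal B 11, Proposal C 24, Proposal D 12, Proposal E 0. Proposal E eliminated.
Round 2: Proposal A 6, Proposal B 11, Proposal C 24, Proposal D 12. Proposal A eliminated.
Round 3: Proposal B 17, Proposal C 24, Proposal D 12. Proposal D eliminated.
Round 4: Proposal B 29, Proposal C 24. Proposal B has a majority (≥27).

Proposal B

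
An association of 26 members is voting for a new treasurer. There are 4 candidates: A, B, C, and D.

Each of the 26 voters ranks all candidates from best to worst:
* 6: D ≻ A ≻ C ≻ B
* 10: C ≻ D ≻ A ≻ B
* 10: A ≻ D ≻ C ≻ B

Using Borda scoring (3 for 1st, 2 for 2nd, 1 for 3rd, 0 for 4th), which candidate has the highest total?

A: 6×2 + 10×1 + 10×3 = 52
B: 6×0 + 10×0 + 10×0 = 0
C: 6×1 + 10×3 + 10×1 = 46
D: 6×3 + 10×2 + 10×2 = 58

D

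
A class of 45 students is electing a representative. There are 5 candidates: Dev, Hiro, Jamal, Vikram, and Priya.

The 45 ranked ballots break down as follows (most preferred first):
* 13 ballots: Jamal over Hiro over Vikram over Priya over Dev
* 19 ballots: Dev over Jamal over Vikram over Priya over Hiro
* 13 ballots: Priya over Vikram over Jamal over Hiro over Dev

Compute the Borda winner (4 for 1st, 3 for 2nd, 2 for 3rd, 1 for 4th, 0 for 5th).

Jamal

Dev: 13×0 + 19×4 + 13×0 = 76
Hiro: 13×3 + 19×0 + 13×1 = 52
Jamal: 13×4 + 19×3 + 13×2 = 135
Vikram: 13×2 + 19×2 + 13×3 = 103
Priya: 13×1 + 19×1 + 13×4 = 84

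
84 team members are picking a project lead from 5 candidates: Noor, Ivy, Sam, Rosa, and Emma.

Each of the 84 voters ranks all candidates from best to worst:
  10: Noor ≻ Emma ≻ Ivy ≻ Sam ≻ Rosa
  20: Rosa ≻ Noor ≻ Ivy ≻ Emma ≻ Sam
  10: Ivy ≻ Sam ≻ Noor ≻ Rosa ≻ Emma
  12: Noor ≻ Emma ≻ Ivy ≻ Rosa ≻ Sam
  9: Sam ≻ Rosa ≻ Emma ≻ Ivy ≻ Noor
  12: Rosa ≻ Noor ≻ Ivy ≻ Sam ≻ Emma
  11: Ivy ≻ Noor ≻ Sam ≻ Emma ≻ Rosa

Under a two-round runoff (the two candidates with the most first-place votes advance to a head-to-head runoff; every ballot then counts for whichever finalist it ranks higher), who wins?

Noor

Round 1 first-place votes: Noor 22, Ivy 21, Sam 9, Rosa 32, Emma 0. Rosa and Noor advance.
Runoff: Rosa is ranked above Noor on 41 ballots, Noor above Rosa on 43.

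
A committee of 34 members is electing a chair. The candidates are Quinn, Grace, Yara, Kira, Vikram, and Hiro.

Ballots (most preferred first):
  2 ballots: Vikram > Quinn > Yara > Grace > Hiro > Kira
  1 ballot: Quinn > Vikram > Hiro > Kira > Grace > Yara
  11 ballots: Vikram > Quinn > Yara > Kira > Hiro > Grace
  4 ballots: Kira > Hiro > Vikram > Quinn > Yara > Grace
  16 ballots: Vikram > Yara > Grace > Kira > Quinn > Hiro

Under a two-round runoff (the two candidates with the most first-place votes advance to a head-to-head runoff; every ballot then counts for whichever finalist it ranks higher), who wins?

Round 1 first-place votes: Quinn 1, Grace 0, Yara 0, Kira 4, Vikram 29, Hiro 0. Vikram and Kira advance.
Runoff: Vikram is ranked above Kira on 30 ballots, Kira above Vikram on 4.

Vikram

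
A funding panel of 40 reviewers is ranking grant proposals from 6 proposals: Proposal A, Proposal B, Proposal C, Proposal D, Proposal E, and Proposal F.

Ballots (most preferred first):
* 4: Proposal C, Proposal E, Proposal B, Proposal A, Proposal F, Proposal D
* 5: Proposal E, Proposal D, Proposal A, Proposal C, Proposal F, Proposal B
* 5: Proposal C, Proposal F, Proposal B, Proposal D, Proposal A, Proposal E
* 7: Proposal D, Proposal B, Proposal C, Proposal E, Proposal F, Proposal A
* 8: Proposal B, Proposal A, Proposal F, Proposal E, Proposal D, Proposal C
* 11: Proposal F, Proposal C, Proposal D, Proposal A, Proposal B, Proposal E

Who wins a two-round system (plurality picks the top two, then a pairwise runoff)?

Round 1 first-place votes: Proposal A 0, Proposal B 8, Proposal C 9, Proposal D 7, Proposal E 5, Proposal F 11. Proposal F and Proposal C advance.
Runoff: Proposal F is ranked above Proposal C on 19 ballots, Proposal C above Proposal F on 21.

Proposal C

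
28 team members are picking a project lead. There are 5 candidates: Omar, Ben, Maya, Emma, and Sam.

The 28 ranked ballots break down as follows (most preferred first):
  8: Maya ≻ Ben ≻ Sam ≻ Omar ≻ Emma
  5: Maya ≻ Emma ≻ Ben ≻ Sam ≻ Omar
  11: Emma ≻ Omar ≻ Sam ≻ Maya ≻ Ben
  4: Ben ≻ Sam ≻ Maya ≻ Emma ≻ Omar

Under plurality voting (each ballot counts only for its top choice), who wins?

First-place votes: Omar 0, Ben 4, Maya 13, Emma 11, Sam 0.

Maya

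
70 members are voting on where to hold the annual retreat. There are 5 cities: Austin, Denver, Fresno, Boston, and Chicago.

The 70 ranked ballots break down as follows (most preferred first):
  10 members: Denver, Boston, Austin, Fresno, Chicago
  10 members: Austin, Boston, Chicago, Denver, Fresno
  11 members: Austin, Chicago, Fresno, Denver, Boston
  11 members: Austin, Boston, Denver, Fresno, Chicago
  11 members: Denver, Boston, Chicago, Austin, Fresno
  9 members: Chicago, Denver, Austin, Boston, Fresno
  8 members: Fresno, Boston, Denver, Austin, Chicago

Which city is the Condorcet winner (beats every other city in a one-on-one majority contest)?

Denver

Denver vs Austin: 38–32
Denver vs Fresno: 51–19
Denver vs Boston: 41–29
Denver vs Chicago: 40–30
Denver beats every other city.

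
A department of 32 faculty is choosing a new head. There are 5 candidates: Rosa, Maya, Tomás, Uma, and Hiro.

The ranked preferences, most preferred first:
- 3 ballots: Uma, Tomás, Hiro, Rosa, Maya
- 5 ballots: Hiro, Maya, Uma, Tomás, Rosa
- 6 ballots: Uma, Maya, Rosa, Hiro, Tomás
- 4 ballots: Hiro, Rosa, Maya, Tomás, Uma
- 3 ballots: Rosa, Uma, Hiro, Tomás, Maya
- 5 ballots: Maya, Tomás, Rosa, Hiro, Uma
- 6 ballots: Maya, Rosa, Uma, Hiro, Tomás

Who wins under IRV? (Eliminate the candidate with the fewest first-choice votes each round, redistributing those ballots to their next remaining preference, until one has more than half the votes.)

Maya

Round 1: Rosa 3, Maya 11, Tomás 0, Uma 9, Hiro 9. Tomás eliminated.
Round 2: Rosa 3, Maya 11, Uma 9, Hiro 9. Rosa eliminated.
Round 3: Maya 11, Uma 12, Hiro 9. Hiro eliminated.
Round 4: Maya 20, Uma 12. Maya has a majority (≥17).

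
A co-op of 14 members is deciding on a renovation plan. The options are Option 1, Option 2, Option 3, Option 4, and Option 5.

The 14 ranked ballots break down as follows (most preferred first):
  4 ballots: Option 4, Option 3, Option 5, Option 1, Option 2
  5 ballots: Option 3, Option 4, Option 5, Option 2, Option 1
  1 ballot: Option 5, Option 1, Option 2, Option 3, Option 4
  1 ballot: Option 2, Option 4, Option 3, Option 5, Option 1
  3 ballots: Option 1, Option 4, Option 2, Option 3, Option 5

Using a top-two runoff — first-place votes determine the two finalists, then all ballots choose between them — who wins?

Option 4

Round 1 first-place votes: Option 1 3, Option 2 1, Option 3 5, Option 4 4, Option 5 1. Option 3 and Option 4 advance.
Runoff: Option 3 is ranked above Option 4 on 6 ballots, Option 4 above Option 3 on 8.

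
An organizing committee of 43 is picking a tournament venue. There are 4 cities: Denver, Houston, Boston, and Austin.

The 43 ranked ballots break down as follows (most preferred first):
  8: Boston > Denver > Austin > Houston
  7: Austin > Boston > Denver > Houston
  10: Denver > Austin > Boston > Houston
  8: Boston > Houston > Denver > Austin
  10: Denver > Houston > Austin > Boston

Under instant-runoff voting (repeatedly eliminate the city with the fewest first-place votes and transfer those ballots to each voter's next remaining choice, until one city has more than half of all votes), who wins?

Boston

Round 1: Denver 20, Houston 0, Boston 16, Austin 7. Houston eliminated.
Round 2: Denver 20, Boston 16, Austin 7. Austin eliminated.
Round 3: Denver 20, Boston 23. Boston has a majority (≥22).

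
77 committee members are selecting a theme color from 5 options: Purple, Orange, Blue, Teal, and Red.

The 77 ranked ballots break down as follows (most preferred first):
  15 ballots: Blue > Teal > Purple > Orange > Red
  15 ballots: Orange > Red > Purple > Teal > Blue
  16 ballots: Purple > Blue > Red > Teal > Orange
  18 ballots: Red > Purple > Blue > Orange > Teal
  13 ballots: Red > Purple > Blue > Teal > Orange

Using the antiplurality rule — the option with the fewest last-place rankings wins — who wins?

Purple

Last-place votes: Purple 0, Orange 29, Blue 15, Teal 18, Red 15.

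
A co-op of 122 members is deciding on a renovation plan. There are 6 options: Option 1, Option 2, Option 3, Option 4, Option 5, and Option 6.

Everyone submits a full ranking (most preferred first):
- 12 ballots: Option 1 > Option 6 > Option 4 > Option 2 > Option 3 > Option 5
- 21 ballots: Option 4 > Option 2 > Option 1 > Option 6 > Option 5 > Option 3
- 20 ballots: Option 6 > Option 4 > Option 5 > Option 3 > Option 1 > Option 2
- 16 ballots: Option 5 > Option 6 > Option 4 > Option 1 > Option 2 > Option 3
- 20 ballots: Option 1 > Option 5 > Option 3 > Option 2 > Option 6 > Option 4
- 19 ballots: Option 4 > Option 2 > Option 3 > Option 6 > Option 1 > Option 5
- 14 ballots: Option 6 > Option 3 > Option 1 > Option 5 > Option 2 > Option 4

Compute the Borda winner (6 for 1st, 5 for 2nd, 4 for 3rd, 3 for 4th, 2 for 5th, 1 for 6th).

Option 1: 12×6 + 21×4 + 20×2 + 16×3 + 20×6 + 19×2 + 14×4 = 458
Option 2: 12×3 + 21×5 + 20×1 + 16×2 + 20×3 + 19×5 + 14×2 = 376
Option 3: 12×2 + 21×1 + 20×3 + 16×1 + 20×4 + 19×4 + 14×5 = 347
Option 4: 12×4 + 21×6 + 20×5 + 16×4 + 20×1 + 19×6 + 14×1 = 486
Option 5: 12×1 + 21×2 + 20×4 + 16×6 + 20×5 + 19×1 + 14×3 = 391
Option 6: 12×5 + 21×3 + 20×6 + 16×5 + 20×2 + 19×3 + 14×6 = 504

Option 6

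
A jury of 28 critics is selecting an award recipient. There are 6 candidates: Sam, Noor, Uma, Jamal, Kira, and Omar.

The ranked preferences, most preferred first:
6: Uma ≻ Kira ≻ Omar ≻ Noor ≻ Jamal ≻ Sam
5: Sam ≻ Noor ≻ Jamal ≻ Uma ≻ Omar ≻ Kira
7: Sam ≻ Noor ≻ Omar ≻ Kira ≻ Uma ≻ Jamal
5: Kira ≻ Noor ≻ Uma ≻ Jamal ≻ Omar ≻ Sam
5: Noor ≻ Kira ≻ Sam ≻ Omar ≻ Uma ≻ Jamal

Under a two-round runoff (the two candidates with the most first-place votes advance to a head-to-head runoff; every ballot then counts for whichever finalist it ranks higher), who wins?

Round 1 first-place votes: Sam 12, Noor 5, Uma 6, Jamal 0, Kira 5, Omar 0. Sam and Uma advance.
Runoff: Sam is ranked above Uma on 17 ballots, Uma above Sam on 11.

Sam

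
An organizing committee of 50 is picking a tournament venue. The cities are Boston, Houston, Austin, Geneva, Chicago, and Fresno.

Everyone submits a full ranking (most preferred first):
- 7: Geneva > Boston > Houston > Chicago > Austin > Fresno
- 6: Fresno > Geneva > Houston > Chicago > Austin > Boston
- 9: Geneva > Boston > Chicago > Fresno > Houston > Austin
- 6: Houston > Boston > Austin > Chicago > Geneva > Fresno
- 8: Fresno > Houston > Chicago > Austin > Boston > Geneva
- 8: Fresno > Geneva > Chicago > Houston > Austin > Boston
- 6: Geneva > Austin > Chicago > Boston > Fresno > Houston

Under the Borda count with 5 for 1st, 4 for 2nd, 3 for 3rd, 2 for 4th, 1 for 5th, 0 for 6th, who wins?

Boston: 7×4 + 6×0 + 9×4 + 6×4 + 8×1 + 8×0 + 6×2 = 108
Houston: 7×3 + 6×3 + 9×1 + 6×5 + 8×4 + 8×2 + 6×0 = 126
Austin: 7×1 + 6×1 + 9×0 + 6×3 + 8×2 + 8×1 + 6×4 = 79
Geneva: 7×5 + 6×4 + 9×5 + 6×1 + 8×0 + 8×4 + 6×5 = 172
Chicago: 7×2 + 6×2 + 9×3 + 6×2 + 8×3 + 8×3 + 6×3 = 131
Fresno: 7×0 + 6×5 + 9×2 + 6×0 + 8×5 + 8×5 + 6×1 = 134

Geneva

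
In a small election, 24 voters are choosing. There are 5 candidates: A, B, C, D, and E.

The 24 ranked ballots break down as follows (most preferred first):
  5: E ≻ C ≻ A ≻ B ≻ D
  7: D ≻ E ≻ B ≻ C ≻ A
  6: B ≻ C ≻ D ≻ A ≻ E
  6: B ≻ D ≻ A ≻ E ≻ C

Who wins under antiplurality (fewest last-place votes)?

Last-place votes: A 7, B 0, C 6, D 5, E 6.

B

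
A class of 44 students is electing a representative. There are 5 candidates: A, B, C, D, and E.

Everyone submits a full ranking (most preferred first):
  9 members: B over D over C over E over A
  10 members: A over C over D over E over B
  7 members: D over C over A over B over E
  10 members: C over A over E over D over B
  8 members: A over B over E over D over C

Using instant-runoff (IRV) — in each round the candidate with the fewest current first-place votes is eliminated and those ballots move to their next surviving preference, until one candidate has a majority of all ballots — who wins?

Round 1: A 18, B 9, C 10, D 7, E 0. E eliminated.
Round 2: A 18, B 9, C 10, D 7. D eliminated.
Round 3: A 18, B 9, C 17. B eliminated.
Round 4: A 18, C 26. C has a majority (≥23).

C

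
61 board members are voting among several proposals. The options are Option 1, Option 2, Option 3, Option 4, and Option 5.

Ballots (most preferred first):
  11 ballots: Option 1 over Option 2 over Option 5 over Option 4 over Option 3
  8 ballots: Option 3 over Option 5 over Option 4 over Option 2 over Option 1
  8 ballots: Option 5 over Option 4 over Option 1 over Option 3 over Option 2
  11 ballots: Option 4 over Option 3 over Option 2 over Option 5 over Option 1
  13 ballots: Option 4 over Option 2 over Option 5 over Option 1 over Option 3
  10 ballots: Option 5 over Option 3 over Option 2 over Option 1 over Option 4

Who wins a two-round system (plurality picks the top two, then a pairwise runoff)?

Round 1 first-place votes: Option 1 11, Option 2 0, Option 3 8, Option 4 24, Option 5 18. Option 4 and Option 5 advance.
Runoff: Option 4 is ranked above Option 5 on 24 ballots, Option 5 above Option 4 on 37.

Option 5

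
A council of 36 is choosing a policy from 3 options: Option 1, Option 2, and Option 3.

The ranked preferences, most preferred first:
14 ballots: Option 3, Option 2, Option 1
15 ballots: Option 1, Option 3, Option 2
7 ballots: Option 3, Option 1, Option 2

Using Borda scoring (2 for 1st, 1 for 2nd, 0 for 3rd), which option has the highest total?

Option 1: 14×0 + 15×2 + 7×1 = 37
Option 2: 14×1 + 15×0 + 7×0 = 14
Option 3: 14×2 + 15×1 + 7×2 = 57

Option 3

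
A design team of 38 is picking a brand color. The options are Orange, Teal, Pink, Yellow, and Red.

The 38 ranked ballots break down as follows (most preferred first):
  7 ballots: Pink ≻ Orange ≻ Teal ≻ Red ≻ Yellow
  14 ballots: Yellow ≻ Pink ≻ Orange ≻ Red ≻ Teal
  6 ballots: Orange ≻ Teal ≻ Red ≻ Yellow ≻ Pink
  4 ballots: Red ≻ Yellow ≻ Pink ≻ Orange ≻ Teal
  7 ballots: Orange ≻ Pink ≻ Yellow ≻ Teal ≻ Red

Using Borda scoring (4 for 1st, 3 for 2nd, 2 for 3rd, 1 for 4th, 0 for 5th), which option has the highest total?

Orange

Orange: 7×3 + 14×2 + 6×4 + 4×1 + 7×4 = 105
Teal: 7×2 + 14×0 + 6×3 + 4×0 + 7×1 = 39
Pink: 7×4 + 14×3 + 6×0 + 4×2 + 7×3 = 99
Yellow: 7×0 + 14×4 + 6×1 + 4×3 + 7×2 = 88
Red: 7×1 + 14×1 + 6×2 + 4×4 + 7×0 = 49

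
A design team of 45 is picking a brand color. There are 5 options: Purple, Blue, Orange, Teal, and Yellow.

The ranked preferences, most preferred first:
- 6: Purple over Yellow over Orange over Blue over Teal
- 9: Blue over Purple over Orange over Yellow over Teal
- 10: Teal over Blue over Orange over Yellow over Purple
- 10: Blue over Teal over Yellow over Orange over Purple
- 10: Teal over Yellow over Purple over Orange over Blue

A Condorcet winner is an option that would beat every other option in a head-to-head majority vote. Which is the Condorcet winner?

Blue

Blue vs Purple: 29–16
Blue vs Orange: 29–16
Blue vs Teal: 25–20
Blue vs Yellow: 29–16
Blue beats every other option.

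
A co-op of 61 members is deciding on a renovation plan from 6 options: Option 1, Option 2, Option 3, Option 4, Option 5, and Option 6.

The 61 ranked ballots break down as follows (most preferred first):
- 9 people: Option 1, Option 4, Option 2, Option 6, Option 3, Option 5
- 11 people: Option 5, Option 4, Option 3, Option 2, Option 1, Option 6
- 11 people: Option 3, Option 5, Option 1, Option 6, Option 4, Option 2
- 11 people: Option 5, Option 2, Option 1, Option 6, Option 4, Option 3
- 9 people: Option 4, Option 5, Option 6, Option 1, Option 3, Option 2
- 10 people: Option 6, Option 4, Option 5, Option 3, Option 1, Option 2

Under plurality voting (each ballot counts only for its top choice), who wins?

First-place votes: Option 1 9, Option 2 0, Option 3 11, Option 4 9, Option 5 22, Option 6 10.

Option 5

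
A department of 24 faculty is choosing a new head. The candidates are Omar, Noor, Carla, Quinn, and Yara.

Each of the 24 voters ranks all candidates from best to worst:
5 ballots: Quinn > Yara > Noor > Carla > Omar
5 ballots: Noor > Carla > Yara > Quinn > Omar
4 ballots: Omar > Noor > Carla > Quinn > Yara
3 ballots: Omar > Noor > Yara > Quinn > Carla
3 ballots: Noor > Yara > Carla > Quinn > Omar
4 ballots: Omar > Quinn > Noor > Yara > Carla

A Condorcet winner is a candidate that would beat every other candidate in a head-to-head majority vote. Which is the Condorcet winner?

Noor vs Omar: 13–11
Noor vs Carla: 24–0
Noor vs Quinn: 15–9
Noor vs Yara: 19–5
Noor beats every other candidate.

Noor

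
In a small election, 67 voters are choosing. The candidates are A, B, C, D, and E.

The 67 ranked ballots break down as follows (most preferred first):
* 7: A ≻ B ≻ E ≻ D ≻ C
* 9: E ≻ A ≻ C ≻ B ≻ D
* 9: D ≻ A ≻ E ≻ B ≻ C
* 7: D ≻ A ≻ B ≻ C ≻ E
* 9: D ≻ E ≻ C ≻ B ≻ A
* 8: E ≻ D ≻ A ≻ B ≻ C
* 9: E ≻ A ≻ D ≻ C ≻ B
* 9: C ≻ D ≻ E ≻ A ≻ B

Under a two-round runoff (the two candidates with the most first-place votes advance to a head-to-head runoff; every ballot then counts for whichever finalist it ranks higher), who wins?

D

Round 1 first-place votes: A 7, B 0, C 9, D 25, E 26. E and D advance.
Runoff: E is ranked above D on 33 ballots, D above E on 34.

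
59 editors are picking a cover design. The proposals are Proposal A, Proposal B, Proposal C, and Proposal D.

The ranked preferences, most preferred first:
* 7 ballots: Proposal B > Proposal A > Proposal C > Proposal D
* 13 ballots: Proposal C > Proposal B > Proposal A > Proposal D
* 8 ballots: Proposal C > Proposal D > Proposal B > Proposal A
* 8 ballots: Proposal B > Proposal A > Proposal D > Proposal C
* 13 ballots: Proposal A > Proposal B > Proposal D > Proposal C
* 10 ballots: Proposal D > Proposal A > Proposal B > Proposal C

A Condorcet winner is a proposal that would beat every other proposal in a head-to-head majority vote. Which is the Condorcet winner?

Proposal B

Proposal B vs Proposal A: 36–23
Proposal B vs Proposal C: 38–21
Proposal B vs Proposal D: 41–18
Proposal B beats every other proposal.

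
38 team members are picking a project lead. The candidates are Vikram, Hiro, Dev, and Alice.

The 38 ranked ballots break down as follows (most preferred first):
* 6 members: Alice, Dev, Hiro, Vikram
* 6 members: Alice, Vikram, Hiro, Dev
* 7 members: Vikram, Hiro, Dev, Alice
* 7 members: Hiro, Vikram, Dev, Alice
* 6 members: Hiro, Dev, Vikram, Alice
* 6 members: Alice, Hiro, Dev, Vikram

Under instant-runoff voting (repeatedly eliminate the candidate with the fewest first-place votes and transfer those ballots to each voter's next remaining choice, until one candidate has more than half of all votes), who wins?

Round 1: Vikram 7, Hiro 13, Dev 0, Alice 18. Dev eliminated.
Round 2: Vikram 7, Hiro 13, Alice 18. Vikram eliminated.
Round 3: Hiro 20, Alice 18. Hiro has a majority (≥20).

Hiro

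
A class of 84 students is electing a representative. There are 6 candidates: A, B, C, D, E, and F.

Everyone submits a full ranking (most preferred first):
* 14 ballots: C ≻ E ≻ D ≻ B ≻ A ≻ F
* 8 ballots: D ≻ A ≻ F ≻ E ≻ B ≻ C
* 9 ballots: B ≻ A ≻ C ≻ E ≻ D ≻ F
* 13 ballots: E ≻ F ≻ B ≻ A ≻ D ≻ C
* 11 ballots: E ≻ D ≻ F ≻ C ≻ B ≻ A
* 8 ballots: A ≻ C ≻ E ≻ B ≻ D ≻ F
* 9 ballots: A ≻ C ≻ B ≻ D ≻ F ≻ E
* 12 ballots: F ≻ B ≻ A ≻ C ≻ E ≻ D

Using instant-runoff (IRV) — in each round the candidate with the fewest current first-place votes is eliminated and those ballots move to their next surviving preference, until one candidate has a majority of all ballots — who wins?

A

Round 1: A 17, B 9, C 14, D 8, E 24, F 12. D eliminated.
Round 2: A 25, B 9, C 14, E 24, F 12. B eliminated.
Round 3: A 34, C 14, E 24, F 12. F eliminated.
Round 4: A 46, C 14, E 24. A has a majority (≥43).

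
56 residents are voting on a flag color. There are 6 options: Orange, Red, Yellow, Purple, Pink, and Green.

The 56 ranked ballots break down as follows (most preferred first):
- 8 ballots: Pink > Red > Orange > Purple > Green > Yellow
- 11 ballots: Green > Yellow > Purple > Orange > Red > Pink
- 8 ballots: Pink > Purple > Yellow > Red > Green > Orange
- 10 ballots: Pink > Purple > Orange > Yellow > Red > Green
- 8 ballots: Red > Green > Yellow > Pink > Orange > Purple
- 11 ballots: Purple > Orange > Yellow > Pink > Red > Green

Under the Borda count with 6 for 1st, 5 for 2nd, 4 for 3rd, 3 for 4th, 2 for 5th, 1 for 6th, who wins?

Orange: 8×4 + 11×3 + 8×1 + 10×4 + 8×2 + 11×5 = 184
Red: 8×5 + 11×2 + 8×3 + 10×2 + 8×6 + 11×2 = 176
Yellow: 8×1 + 11×5 + 8×4 + 10×3 + 8×4 + 11×4 = 201
Purple: 8×3 + 11×4 + 8×5 + 10×5 + 8×1 + 11×6 = 232
Pink: 8×6 + 11×1 + 8×6 + 10×6 + 8×3 + 11×3 = 224
Green: 8×2 + 11×6 + 8×2 + 10×1 + 8×5 + 11×1 = 159

Purple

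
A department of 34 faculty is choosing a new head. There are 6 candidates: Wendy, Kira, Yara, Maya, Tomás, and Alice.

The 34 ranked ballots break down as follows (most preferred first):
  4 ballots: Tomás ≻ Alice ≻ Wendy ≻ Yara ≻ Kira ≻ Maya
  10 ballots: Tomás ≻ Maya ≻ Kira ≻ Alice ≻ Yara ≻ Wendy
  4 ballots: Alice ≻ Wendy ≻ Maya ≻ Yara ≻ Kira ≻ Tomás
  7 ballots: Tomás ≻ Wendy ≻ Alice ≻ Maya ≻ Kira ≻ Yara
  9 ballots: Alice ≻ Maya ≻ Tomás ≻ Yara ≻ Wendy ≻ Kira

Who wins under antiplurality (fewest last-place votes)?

Alice

Last-place votes: Wendy 10, Kira 9, Yara 7, Maya 4, Tomás 4, Alice 0.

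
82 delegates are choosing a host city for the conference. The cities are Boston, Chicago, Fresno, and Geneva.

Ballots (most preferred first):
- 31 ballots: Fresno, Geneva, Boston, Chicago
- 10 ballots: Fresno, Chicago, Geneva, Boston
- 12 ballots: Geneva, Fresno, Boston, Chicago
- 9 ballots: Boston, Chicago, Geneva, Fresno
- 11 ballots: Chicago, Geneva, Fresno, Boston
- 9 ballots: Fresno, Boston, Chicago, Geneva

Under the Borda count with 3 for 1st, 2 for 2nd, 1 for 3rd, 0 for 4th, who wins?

Fresno

Boston: 31×1 + 10×0 + 12×1 + 9×3 + 11×0 + 9×2 = 88
Chicago: 31×0 + 10×2 + 12×0 + 9×2 + 11×3 + 9×1 = 80
Fresno: 31×3 + 10×3 + 12×2 + 9×0 + 11×1 + 9×3 = 185
Geneva: 31×2 + 10×1 + 12×3 + 9×1 + 11×2 + 9×0 = 139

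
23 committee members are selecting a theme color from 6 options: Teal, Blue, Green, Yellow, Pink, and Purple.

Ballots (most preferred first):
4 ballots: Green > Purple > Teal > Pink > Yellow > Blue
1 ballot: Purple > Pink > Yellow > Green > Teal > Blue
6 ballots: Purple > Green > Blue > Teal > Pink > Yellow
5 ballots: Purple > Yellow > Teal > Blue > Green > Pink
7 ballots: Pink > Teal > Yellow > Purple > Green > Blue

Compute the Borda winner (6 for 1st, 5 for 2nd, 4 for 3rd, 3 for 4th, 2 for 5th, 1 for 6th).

Purple

Teal: 4×4 + 1×2 + 6×3 + 5×4 + 7×5 = 91
Blue: 4×1 + 1×1 + 6×4 + 5×3 + 7×1 = 51
Green: 4×6 + 1×3 + 6×5 + 5×2 + 7×2 = 81
Yellow: 4×2 + 1×4 + 6×1 + 5×5 + 7×4 = 71
Pink: 4×3 + 1×5 + 6×2 + 5×1 + 7×6 = 76
Purple: 4×5 + 1×6 + 6×6 + 5×6 + 7×3 = 113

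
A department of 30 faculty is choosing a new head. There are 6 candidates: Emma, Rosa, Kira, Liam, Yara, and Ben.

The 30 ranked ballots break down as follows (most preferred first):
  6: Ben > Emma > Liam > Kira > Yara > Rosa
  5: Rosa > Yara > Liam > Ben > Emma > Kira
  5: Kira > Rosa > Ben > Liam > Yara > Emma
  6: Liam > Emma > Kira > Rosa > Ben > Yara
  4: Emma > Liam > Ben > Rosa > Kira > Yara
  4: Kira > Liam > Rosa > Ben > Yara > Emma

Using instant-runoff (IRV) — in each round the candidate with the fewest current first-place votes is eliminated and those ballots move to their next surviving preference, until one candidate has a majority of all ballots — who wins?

Liam

Round 1: Emma 4, Rosa 5, Kira 9, Liam 6, Yara 0, Ben 6. Yara eliminated.
Round 2: Emma 4, Rosa 5, Kira 9, Liam 6, Ben 6. Emma eliminated.
Round 3: Rosa 5, Kira 9, Liam 10, Ben 6. Rosa eliminated.
Round 4: Kira 9, Liam 15, Ben 6. Ben eliminated.
Round 5: Kira 9, Liam 21. Liam has a majority (≥16).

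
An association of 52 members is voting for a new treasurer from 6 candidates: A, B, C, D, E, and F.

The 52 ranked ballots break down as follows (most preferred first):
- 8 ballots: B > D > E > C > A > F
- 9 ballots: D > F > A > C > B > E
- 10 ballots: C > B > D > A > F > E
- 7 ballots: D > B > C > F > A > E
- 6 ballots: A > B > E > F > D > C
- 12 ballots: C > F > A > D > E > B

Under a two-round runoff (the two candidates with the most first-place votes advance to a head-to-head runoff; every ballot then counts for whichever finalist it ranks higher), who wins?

Round 1 first-place votes: A 6, B 8, C 22, D 16, E 0, F 0. C and D advance.
Runoff: C is ranked above D on 22 ballots, D above C on 30.

D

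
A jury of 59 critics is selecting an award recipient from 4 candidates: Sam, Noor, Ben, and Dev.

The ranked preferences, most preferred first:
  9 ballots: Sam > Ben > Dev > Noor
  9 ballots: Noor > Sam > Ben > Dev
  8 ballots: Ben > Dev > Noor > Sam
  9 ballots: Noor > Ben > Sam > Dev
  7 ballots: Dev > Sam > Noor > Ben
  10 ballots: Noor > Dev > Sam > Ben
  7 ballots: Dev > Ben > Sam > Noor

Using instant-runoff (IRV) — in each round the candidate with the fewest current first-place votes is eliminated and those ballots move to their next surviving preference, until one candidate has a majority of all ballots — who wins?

Round 1: Sam 9, Noor 28, Ben 8, Dev 14. Ben eliminated.
Round 2: Sam 9, Noor 28, Dev 22. Sam eliminated.
Round 3: Noor 28, Dev 31. Dev has a majority (≥30).

Dev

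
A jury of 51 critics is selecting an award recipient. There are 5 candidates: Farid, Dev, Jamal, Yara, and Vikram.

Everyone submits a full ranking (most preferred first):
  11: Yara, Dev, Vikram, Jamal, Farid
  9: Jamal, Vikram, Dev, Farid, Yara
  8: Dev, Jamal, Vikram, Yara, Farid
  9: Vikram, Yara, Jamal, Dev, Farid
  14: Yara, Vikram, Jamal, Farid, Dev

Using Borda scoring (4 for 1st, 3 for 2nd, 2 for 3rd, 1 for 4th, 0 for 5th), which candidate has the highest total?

Vikram

Farid: 11×0 + 9×1 + 8×0 + 9×0 + 14×1 = 23
Dev: 11×3 + 9×2 + 8×4 + 9×1 + 14×0 = 92
Jamal: 11×1 + 9×4 + 8×3 + 9×2 + 14×2 = 117
Yara: 11×4 + 9×0 + 8×1 + 9×3 + 14×4 = 135
Vikram: 11×2 + 9×3 + 8×2 + 9×4 + 14×3 = 143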